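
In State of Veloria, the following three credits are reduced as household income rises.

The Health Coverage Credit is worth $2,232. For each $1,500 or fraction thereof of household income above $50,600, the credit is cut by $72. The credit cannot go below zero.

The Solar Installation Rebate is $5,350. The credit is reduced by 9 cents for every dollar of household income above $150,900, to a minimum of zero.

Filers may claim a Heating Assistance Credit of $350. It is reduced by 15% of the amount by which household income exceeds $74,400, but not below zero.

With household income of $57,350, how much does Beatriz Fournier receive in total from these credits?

Health Coverage Credit: income exceeds $50,600 by $6,750, which is 5 full-or-partial $1,500 increments; reduction = 5 × $72 = $360, leaving $1,872.
Solar Installation Rebate: $57,350 is at or below the $150,900 threshold, so the full $5,350 applies.
Heating Assistance Credit: $57,350 is at or below the $74,400 threshold, so the full $350 applies.
Total: $1,872 + $5,350 + $350 = $7,572.

$7,572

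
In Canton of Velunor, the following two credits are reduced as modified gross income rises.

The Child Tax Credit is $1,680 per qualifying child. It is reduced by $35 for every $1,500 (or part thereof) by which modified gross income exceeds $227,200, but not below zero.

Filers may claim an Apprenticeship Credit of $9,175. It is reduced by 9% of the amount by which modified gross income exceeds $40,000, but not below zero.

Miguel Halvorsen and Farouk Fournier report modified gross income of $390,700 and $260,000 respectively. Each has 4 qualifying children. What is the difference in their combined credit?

$3,045

Miguel ($390,700): Child Tax Credit: base = 4 × $1,680 = $6,720. income exceeds $227,200 by $163,500, which is 109 full-or-partial $1,500 increments; reduction = 109 × $35 = $3,815, leaving $2,905. Apprenticeship Credit: 9% of the $350,700 excess over $40,000 is $31,563 ≥ base, so the credit is $0. total $2,905 + $0 = $2,905
Farouk ($260,000): Child Tax Credit: base = 4 × $1,680 = $6,720. income exceeds $227,200 by $32,800, which is 22 full-or-partial $1,500 increments; reduction = 22 × $35 = $770, leaving $5,950. Apprenticeship Credit: 9% of the $220,000 excess over $40,000 is $19,800 ≥ base, so the credit is $0. total $5,950 + $0 = $5,950
Difference: |$2,905 − $5,950| = $3,045.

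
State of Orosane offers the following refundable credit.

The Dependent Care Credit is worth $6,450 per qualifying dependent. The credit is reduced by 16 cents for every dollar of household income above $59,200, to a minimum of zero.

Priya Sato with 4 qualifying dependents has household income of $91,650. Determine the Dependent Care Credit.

Dependent Care Credit: base = 4 × $6,450 = $25,800. 16% of the $32,450 excess over $59,200 is $5,192; credit = $25,800 − $5,192 = $20,608.

$20,608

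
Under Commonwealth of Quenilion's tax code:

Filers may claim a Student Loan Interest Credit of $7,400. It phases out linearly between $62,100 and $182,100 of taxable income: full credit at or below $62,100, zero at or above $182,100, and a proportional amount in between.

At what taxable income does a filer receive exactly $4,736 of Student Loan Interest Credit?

$4,736 is 4,736/7,400 of the full $7,400, so 2,664/7,400 of the $120,000 range has been used: income = $62,100 + $120,000 × 2,664/7,400 = $105,300.

$105,300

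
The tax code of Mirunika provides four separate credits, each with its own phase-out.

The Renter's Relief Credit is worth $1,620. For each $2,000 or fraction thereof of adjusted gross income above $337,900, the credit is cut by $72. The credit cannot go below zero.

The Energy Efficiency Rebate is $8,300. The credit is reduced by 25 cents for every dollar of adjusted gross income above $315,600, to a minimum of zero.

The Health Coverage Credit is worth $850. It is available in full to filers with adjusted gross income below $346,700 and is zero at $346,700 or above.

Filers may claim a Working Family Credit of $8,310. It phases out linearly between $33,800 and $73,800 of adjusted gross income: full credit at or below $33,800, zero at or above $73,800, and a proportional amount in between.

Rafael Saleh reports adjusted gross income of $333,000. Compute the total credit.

$6,420

Renter's Relief Credit: $333,000 is at or below the $337,900 threshold, so the full $1,620 applies.
Energy Efficiency Rebate: 25% of the $17,400 excess over $315,600 is $4,350; credit = $8,300 − $4,350 = $3,950.
Health Coverage Credit: $333,000 is below the $346,700 cutoff, so the full $850 applies.
Working Family Credit: $333,000 is at or above $73,800, so the credit is $0.
Total: $1,620 + $3,950 + $850 + $0 = $6,420.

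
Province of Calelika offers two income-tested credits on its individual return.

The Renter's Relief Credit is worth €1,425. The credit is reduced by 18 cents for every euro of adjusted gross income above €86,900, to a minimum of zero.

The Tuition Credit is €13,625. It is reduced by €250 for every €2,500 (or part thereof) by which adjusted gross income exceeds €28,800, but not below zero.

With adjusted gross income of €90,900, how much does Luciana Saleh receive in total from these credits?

€8,080

Renter's Relief Credit: 18% of the €4,000 excess over €86,900 is €720; credit = €1,425 − €720 = €705.
Tuition Credit: income exceeds €28,800 by €62,100, which is 25 full-or-partial €2,500 increments; reduction = 25 × €250 = €6,250, leaving €7,375.
Total: €705 + €7,375 = €8,080.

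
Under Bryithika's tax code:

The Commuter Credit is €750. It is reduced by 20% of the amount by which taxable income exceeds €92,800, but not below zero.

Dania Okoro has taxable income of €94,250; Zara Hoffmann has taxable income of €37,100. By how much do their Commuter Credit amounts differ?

€290

Dania (€94,250): Commuter Credit: 20% of the €1,450 excess over €92,800 is €290; credit = €750 − €290 = €460.
Zara (€37,100): Commuter Credit: €37,100 is at or below the €92,800 threshold, so the full €750 applies.
Difference: |€460 − €750| = €290.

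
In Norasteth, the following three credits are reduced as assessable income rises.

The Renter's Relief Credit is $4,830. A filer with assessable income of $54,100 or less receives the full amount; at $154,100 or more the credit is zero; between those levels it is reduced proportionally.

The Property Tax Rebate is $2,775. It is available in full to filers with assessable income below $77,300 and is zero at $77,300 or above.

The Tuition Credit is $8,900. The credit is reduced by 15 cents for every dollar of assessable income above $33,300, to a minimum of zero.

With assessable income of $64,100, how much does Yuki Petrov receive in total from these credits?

$11,402

Renter's Relief Credit: $64,100 is $10,000 into a $100,000 phase-out range, leaving 90,000/100,000 of the credit: $4,830 × 90,000/100,000 = $4,347.
Property Tax Rebate: $64,100 is below the $77,300 cutoff, so the full $2,775 applies.
Tuition Credit: 15% of the $30,800 excess over $33,300 is $4,620; credit = $8,900 − $4,620 = $4,280.
Total: $4,347 + $2,775 + $4,280 = $11,402.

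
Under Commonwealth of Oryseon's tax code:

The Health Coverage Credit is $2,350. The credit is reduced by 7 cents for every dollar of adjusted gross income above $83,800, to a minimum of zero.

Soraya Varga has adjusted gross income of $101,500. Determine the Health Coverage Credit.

$1,111

Health Coverage Credit: 7% of the $17,700 excess over $83,800 is $1,239; credit = $2,350 − $1,239 = $1,111.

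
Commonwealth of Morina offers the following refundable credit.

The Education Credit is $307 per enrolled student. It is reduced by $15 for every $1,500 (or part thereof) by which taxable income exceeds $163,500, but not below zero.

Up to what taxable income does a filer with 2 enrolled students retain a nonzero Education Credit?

Full credit = 2 × $307 = $614.
After 40 increments the reduction is 40 × $15 = $600, leaving $14; one more increment wipes it out. Increment 40 ends at excess 40 × $1,500 = $60,000, so the highest qualifying income is $163,500 + $60,000 = $223,500.

$223,500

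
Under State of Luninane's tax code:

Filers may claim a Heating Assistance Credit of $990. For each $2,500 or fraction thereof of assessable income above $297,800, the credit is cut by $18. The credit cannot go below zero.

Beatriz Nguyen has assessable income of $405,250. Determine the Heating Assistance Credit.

Heating Assistance Credit: income exceeds $297,800 by $107,450, which is 43 full-or-partial $2,500 increments; reduction = 43 × $18 = $774, leaving $216.

$216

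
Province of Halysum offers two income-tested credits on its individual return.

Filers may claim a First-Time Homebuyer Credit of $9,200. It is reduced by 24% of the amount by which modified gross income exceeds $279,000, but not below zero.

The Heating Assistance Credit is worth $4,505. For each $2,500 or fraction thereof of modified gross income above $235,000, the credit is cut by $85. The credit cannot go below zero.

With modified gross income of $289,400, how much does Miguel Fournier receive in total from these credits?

$9,339

First-Time Homebuyer Credit: 24% of the $10,400 excess over $279,000 is $2,496; credit = $9,200 − $2,496 = $6,704.
Heating Assistance Credit: income exceeds $235,000 by $54,400, which is 22 full-or-partial $2,500 increments; reduction = 22 × $85 = $1,870, leaving $2,635.
Total: $6,704 + $2,635 = $9,339.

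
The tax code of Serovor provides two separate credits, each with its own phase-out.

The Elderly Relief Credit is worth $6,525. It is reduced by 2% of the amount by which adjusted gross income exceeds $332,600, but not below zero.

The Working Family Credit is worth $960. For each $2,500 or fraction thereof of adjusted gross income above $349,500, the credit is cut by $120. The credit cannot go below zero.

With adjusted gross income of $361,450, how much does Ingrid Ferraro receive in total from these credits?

$6,308

Elderly Relief Credit: 2% of the $28,850 excess over $332,600 is $577; credit = $6,525 − $577 = $5,948.
Working Family Credit: income exceeds $349,500 by $11,950, which is 5 full-or-partial $2,500 increments; reduction = 5 × $120 = $600, leaving $360.
Total: $5,948 + $360 = $6,308.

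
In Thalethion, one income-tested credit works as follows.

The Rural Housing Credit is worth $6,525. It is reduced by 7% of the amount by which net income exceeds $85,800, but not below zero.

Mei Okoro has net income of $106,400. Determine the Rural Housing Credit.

Rural Housing Credit: 7% of the $20,600 excess over $85,800 is $1,442; credit = $6,525 − $1,442 = $5,083.

$5,083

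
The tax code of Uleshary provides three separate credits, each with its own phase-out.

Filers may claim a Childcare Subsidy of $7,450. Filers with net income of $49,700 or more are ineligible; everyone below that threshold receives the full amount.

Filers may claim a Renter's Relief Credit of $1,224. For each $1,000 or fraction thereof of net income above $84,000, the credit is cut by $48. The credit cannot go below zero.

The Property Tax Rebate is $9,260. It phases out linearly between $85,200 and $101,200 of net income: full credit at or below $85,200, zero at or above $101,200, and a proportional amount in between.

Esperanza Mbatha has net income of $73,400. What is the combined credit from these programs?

Childcare Subsidy: $73,400 meets or exceeds the $49,700 cutoff, so the credit is $0.
Renter's Relief Credit: $73,400 is at or below the $84,000 threshold, so the full $1,224 applies.
Property Tax Rebate: $73,400 is at or below the $85,200 threshold, so the full $9,260 applies.
Total: $0 + $1,224 + $9,260 = $10,484.

$10,484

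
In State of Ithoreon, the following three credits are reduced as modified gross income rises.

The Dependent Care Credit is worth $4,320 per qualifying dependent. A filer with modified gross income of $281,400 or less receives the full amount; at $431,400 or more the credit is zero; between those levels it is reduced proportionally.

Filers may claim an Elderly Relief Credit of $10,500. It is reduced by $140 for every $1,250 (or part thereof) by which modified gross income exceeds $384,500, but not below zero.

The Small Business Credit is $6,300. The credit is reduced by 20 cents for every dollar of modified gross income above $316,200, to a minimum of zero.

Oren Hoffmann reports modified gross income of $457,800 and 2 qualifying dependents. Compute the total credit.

Dependent Care Credit: base = 2 × $4,320 = $8,640. $457,800 is at or above $431,400, so the credit is $0.
Elderly Relief Credit: income exceeds $384,500 by $73,300, which is 59 full-or-partial $1,250 increments; reduction = 59 × $140 = $8,260, leaving $2,240.
Small Business Credit: 20% of the $141,600 excess over $316,200 is $28,320 ≥ base, so the credit is $0.
Total: $0 + $2,240 + $0 = $2,240.

$2,240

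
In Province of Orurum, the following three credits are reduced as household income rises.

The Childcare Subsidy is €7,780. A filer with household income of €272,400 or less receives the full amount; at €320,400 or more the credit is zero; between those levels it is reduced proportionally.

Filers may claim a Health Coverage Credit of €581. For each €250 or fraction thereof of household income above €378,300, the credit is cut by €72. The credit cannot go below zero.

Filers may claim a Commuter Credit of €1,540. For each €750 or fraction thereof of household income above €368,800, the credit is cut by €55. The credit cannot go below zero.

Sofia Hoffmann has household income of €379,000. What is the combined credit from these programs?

Childcare Subsidy: €379,000 is at or above €320,400, so the credit is €0.
Health Coverage Credit: income exceeds €378,300 by €700, which is 3 full-or-partial €250 increments; reduction = 3 × €72 = €216, leaving €365.
Commuter Credit: income exceeds €368,800 by €10,200, which is 14 full-or-partial €750 increments; reduction = 14 × €55 = €770, leaving €770.
Total: €0 + €365 + €770 = €1,135.

€1,135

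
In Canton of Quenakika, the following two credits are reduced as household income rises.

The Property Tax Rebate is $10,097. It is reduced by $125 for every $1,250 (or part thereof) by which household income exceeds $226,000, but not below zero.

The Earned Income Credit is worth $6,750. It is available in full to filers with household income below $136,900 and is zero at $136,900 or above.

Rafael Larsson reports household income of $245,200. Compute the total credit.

Property Tax Rebate: income exceeds $226,000 by $19,200, which is 16 full-or-partial $1,250 increments; reduction = 16 × $125 = $2,000, leaving $8,097.
Earned Income Credit: $245,200 meets or exceeds the $136,900 cutoff, so the credit is $0.
Total: $8,097 + $0 = $8,097.

$8,097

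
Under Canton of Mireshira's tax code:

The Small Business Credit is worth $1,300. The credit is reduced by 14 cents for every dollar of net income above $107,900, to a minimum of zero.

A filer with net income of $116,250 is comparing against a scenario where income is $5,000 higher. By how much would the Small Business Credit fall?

$131

At $116,250 — 14% of the $8,350 excess over $107,900 is $1,169; credit = $1,300 − $1,169 = $131.
At $121,250 — 14% of the $13,350 excess over $107,900 is $1,869 ≥ base, so the credit is $0.
Lost: $131 − $0 = $131.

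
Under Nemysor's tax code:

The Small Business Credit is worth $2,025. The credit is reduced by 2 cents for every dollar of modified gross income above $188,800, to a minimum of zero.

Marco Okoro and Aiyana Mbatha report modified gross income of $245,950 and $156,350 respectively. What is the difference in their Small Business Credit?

Marco ($245,950): Small Business Credit: 2% of the $57,150 excess over $188,800 is $1,143; credit = $2,025 − $1,143 = $882.
Aiyana ($156,350): Small Business Credit: $156,350 is at or below the $188,800 threshold, so the full $2,025 applies.
Difference: |$882 − $2,025| = $1,143.

$1,143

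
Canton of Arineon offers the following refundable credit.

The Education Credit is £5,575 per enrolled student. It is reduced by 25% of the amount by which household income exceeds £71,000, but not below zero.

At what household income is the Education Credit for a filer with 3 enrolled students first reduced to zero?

£137,900

Full credit = 3 × £5,575 = £16,725.
The credit falls by 25% of each pound above £71,000, so it reaches zero when the excess is £16,725 / 25% = £66,900: income = £71,000 + £66,900 = £137,900.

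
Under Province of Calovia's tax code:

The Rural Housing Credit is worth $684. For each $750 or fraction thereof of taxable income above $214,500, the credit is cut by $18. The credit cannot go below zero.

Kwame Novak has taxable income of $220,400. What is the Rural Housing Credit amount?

Rural Housing Credit: income exceeds $214,500 by $5,900, which is 8 full-or-partial $750 increments; reduction = 8 × $18 = $144, leaving $540.

$540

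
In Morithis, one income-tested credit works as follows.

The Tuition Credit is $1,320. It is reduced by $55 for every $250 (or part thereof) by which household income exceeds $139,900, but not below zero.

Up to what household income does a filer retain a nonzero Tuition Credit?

$145,650

After 23 increments the reduction is 23 × $55 = $1,265, leaving $55; one more increment wipes it out. Increment 23 ends at excess 23 × $250 = $5,750, so the highest qualifying income is $139,900 + $5,750 = $145,650.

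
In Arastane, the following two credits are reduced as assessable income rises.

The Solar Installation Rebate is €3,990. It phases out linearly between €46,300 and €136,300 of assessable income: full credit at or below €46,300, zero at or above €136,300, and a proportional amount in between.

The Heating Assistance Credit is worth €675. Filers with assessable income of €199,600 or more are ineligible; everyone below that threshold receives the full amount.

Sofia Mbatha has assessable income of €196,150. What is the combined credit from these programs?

Solar Installation Rebate: €196,150 is at or above €136,300, so the credit is €0.
Heating Assistance Credit: €196,150 is below the €199,600 cutoff, so the full €675 applies.
Total: €0 + €675 = €675.

€675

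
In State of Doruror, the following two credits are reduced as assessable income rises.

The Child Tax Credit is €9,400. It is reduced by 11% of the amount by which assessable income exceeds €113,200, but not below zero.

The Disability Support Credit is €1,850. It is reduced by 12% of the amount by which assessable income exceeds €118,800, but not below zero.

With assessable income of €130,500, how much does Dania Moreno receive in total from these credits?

€7,943

Child Tax Credit: 11% of the €17,300 excess over €113,200 is €1,903; credit = €9,400 − €1,903 = €7,497.
Disability Support Credit: 12% of the €11,700 excess over €118,800 is €1,404; credit = €1,850 − €1,404 = €446.
Total: €7,497 + €446 = €7,943.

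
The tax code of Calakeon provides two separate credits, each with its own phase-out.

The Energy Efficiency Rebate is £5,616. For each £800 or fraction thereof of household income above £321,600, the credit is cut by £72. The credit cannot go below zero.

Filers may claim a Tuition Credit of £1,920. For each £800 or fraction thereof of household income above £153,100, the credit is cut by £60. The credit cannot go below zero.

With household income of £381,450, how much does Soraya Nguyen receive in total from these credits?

£216

Energy Efficiency Rebate: income exceeds £321,600 by £59,850, which is 75 full-or-partial £800 increments; reduction = 75 × £72 = £5,400, leaving £216.
Tuition Credit: income exceeds £153,100 by £228,350 → 286 increments × £60 = £17,160 ≥ base, so the credit is £0.
Total: £216 + £0 = £216.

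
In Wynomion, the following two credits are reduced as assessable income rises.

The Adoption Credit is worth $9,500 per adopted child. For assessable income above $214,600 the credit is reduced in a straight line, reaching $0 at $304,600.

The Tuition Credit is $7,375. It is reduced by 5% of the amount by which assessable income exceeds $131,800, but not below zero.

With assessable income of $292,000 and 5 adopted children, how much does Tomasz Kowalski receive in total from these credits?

$6,650

Adoption Credit: base = 5 × $9,500 = $47,500. $292,000 is $77,400 into a $90,000 phase-out range, leaving 12,600/90,000 of the credit: $47,500 × 12,600/90,000 = $6,650.
Tuition Credit: 5% of the $160,200 excess over $131,800 is $8,010 ≥ base, so the credit is $0.
Total: $6,650 + $0 = $6,650.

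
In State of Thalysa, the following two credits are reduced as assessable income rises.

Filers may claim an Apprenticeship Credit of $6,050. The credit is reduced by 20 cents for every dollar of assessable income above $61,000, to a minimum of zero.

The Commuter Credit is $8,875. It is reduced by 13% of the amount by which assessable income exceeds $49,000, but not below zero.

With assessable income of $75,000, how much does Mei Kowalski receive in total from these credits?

$8,745

Apprenticeship Credit: 20% of the $14,000 excess over $61,000 is $2,800; credit = $6,050 − $2,800 = $3,250.
Commuter Credit: 13% of the $26,000 excess over $49,000 is $3,380; credit = $8,875 − $3,380 = $5,495.
Total: $3,250 + $5,495 = $8,745.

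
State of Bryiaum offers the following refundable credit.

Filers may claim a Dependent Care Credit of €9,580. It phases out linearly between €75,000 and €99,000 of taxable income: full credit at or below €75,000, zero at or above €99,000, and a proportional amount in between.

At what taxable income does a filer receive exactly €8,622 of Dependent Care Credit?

€8,622 is 8,622/9,580 of the full €9,580, so 958/9,580 of the €24,000 range has been used: income = €75,000 + €24,000 × 958/9,580 = €77,400.

€77,400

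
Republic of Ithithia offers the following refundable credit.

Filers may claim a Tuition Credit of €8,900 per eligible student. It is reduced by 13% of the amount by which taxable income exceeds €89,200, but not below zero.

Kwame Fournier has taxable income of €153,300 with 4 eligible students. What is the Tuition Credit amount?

€27,267

Tuition Credit: base = 4 × €8,900 = €35,600. 13% of the €64,100 excess over €89,200 is €8,333; credit = €35,600 − €8,333 = €27,267.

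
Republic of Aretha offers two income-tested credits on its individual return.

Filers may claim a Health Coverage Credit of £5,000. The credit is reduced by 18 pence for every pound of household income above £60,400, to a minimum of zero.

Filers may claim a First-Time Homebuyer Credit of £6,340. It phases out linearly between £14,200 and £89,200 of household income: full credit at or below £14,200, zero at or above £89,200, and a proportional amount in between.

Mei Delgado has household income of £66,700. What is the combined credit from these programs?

Health Coverage Credit: 18% of the £6,300 excess over £60,400 is £1,134; credit = £5,000 − £1,134 = £3,866.
First-Time Homebuyer Credit: £66,700 is £52,500 into a £75,000 phase-out range, leaving 22,500/75,000 of the credit: £6,340 × 22,500/75,000 = £1,902.
Total: £3,866 + £1,902 = £5,768.

£5,768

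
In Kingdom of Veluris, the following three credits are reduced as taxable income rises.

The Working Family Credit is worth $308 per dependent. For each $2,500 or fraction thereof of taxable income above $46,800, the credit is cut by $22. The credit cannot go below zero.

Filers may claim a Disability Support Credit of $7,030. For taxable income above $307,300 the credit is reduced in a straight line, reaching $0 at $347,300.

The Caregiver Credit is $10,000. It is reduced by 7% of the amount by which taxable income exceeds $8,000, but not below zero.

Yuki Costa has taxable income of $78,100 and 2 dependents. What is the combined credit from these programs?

Working Family Credit: base = 2 × $308 = $616. income exceeds $46,800 by $31,300, which is 13 full-or-partial $2,500 increments; reduction = 13 × $22 = $286, leaving $330.
Disability Support Credit: $78,100 is at or below the $307,300 threshold, so the full $7,030 applies.
Caregiver Credit: 7% of the $70,100 excess over $8,000 is $4,907; credit = $10,000 − $4,907 = $5,093.
Total: $330 + $7,030 + $5,093 = $12,453.

$12,453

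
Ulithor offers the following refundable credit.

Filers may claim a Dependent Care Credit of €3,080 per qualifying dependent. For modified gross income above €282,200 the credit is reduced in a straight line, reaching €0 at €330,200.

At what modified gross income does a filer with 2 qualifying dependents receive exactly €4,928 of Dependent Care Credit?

Full credit = 2 × €3,080 = €6,160.
€4,928 is 4,928/6,160 of the full €6,160, so 1,232/6,160 of the €48,000 range has been used: income = €282,200 + €48,000 × 1,232/6,160 = €291,800.

€291,800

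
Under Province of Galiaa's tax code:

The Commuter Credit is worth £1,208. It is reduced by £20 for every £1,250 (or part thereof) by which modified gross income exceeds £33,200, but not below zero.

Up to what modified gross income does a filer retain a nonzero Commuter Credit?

After 60 increments the reduction is 60 × £20 = £1,200, leaving £8; one more increment wipes it out. Increment 60 ends at excess 60 × £1,250 = £75,000, so the highest qualifying income is £33,200 + £75,000 = £108,200.

£108,200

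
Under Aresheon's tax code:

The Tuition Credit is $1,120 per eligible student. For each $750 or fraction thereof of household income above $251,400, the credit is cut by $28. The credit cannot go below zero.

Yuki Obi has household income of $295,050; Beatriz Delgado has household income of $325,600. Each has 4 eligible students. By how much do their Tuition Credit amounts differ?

$1,120

Yuki ($295,050): Tuition Credit: base = 4 × $1,120 = $4,480. income exceeds $251,400 by $43,650, which is 59 full-or-partial $750 increments; reduction = 59 × $28 = $1,652, leaving $2,828.
Beatriz ($325,600): Tuition Credit: base = 4 × $1,120 = $4,480. income exceeds $251,400 by $74,200, which is 99 full-or-partial $750 increments; reduction = 99 × $28 = $2,772, leaving $1,708.
Difference: |$2,828 − $1,708| = $1,120.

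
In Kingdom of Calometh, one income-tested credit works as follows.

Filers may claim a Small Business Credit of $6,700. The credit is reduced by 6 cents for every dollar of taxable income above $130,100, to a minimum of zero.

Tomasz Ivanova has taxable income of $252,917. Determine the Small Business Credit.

Small Business Credit: 6% of the $122,817 excess over $130,100 is $7,369.02 ≥ base, so the credit is $0.

$0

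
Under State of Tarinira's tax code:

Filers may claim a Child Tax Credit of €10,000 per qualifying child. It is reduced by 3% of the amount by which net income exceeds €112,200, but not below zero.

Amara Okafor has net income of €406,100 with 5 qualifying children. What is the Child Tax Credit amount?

€41,183

Child Tax Credit: base = 5 × €10,000 = €50,000. 3% of the €293,900 excess over €112,200 is €8,817; credit = €50,000 − €8,817 = €41,183.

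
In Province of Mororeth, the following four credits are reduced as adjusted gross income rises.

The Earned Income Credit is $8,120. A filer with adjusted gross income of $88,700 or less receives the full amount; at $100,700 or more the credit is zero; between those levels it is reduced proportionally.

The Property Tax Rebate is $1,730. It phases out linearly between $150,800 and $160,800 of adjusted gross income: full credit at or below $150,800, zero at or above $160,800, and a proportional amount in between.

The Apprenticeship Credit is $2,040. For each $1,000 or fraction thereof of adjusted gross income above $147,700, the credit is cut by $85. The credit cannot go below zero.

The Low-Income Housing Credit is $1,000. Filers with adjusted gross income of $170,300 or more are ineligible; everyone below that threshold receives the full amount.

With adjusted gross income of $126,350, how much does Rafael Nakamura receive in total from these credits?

$4,770

Earned Income Credit: $126,350 is at or above $100,700, so the credit is $0.
Property Tax Rebate: $126,350 is at or below the $150,800 threshold, so the full $1,730 applies.
Apprenticeship Credit: $126,350 is at or below the $147,700 threshold, so the full $2,040 applies.
Low-Income Housing Credit: $126,350 is below the $170,300 cutoff, so the full $1,000 applies.
Total: $0 + $1,730 + $2,040 + $1,000 = $4,770.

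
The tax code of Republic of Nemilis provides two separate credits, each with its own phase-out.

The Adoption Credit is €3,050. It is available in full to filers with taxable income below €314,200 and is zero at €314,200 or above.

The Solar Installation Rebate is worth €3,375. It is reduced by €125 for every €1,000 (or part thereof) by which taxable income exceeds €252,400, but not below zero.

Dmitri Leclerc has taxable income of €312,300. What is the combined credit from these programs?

€3,050

Adoption Credit: €312,300 is below the €314,200 cutoff, so the full €3,050 applies.
Solar Installation Rebate: income exceeds €252,400 by €59,900 → 60 increments × €125 = €7,500 ≥ base, so the credit is €0.
Total: €3,050 + €0 = €3,050.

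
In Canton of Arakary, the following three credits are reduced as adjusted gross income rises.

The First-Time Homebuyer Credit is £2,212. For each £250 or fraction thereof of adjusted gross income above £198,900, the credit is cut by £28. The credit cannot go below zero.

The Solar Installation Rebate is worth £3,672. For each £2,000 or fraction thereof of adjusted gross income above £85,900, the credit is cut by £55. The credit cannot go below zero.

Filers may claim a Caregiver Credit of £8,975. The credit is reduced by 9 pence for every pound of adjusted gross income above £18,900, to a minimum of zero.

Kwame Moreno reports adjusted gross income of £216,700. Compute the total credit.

First-Time Homebuyer Credit: income exceeds £198,900 by £17,800, which is 72 full-or-partial £250 increments; reduction = 72 × £28 = £2,016, leaving £196.
Solar Installation Rebate: income exceeds £85,900 by £130,800, which is 66 full-or-partial £2,000 increments; reduction = 66 × £55 = £3,630, leaving £42.
Caregiver Credit: 9% of the £197,800 excess over £18,900 is £17,802 ≥ base, so the credit is £0.
Total: £196 + £42 + £0 = £238.

£238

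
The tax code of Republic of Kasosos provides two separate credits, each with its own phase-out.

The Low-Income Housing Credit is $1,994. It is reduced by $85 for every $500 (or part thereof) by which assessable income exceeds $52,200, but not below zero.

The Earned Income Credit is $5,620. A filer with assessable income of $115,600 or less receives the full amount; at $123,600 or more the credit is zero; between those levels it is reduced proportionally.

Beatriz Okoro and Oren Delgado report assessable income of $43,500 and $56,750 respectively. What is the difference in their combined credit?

Beatriz ($43,500): Low-Income Housing Credit: $43,500 is at or below the $52,200 threshold, so the full $1,994 applies. Earned Income Credit: $43,500 is at or below the $115,600 threshold, so the full $5,620 applies. total $1,994 + $5,620 = $7,614
Oren ($56,750): Low-Income Housing Credit: income exceeds $52,200 by $4,550, which is 10 full-or-partial $500 increments; reduction = 10 × $85 = $850, leaving $1,144. Earned Income Credit: $56,750 is at or below the $115,600 threshold, so the full $5,620 applies. total $1,144 + $5,620 = $6,764
Difference: |$7,614 − $6,764| = $850.

$850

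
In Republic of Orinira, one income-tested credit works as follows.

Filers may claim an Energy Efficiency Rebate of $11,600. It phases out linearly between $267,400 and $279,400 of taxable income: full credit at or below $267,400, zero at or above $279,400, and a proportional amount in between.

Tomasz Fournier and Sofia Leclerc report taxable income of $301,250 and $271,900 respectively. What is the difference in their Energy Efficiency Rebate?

Tomasz ($301,250): Energy Efficiency Rebate: $301,250 is at or above $279,400, so the credit is $0.
Sofia ($271,900): Energy Efficiency Rebate: $271,900 is $4,500 into a $12,000 phase-out range, leaving 7,500/12,000 of the credit: $11,600 × 7,500/12,000 = $7,250.
Difference: |$0 − $7,250| = $7,250.

$7,250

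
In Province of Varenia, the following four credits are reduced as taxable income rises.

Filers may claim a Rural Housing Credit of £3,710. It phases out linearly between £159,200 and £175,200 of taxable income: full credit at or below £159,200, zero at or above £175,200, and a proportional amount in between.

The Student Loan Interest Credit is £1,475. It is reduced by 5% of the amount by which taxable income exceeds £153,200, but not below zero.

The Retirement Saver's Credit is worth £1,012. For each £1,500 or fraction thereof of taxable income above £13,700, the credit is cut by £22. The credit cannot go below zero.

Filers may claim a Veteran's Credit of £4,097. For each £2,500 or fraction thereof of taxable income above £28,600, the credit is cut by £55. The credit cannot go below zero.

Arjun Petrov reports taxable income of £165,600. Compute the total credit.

£4,153

Rural Housing Credit: £165,600 is £6,400 into a £16,000 phase-out range, leaving 9,600/16,000 of the credit: £3,710 × 9,600/16,000 = £2,226.
Student Loan Interest Credit: 5% of the £12,400 excess over £153,200 is £620; credit = £1,475 − £620 = £855.
Retirement Saver's Credit: income exceeds £13,700 by £151,900 → 102 increments × £22 = £2,244 ≥ base, so the credit is £0.
Veteran's Credit: income exceeds £28,600 by £137,000, which is 55 full-or-partial £2,500 increments; reduction = 55 × £55 = £3,025, leaving £1,072.
Total: £2,226 + £855 + £0 + £1,072 = £4,153.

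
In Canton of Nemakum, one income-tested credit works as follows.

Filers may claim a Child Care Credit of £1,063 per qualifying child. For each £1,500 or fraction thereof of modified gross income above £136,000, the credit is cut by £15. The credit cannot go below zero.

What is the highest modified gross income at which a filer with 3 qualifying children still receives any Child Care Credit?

Full credit = 3 × £1,063 = £3,189.
After 212 increments the reduction is 212 × £15 = £3,180, leaving £9; one more increment wipes it out. Increment 212 ends at excess 212 × £1,500 = £318,000, so the highest qualifying income is £136,000 + £318,000 = £454,000.

£454,000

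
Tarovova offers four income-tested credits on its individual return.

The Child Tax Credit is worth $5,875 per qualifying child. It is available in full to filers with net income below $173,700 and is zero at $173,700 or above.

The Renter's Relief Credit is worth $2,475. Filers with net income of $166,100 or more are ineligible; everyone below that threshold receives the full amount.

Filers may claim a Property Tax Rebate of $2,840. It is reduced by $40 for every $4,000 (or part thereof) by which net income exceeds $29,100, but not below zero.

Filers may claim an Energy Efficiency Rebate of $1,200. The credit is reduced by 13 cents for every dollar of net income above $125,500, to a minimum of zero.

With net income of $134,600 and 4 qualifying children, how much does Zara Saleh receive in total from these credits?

Child Tax Credit: base = 4 × $5,875 = $23,500. $134,600 is below the $173,700 cutoff, so the full $23,500 applies.
Renter's Relief Credit: $134,600 is below the $166,100 cutoff, so the full $2,475 applies.
Property Tax Rebate: income exceeds $29,100 by $105,500, which is 27 full-or-partial $4,000 increments; reduction = 27 × $40 = $1,080, leaving $1,760.
Energy Efficiency Rebate: 13% of the $9,100 excess over $125,500 is $1,183; credit = $1,200 − $1,183 = $17.
Total: $23,500 + $2,475 + $1,760 + $17 = $27,752.

$27,752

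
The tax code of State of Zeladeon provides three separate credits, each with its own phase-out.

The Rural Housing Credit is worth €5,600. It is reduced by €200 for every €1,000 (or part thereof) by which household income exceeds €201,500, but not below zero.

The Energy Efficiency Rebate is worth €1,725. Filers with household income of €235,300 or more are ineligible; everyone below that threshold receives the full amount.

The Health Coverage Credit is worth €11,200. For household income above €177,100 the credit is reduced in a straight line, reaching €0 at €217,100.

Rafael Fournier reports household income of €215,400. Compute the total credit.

Rural Housing Credit: income exceeds €201,500 by €13,900, which is 14 full-or-partial €1,000 increments; reduction = 14 × €200 = €2,800, leaving €2,800.
Energy Efficiency Rebate: €215,400 is below the €235,300 cutoff, so the full €1,725 applies.
Health Coverage Credit: €215,400 is €38,300 into a €40,000 phase-out range, leaving 1,700/40,000 of the credit: €11,200 × 1,700/40,000 = €476.
Total: €2,800 + €1,725 + €476 = €5,001.

€5,001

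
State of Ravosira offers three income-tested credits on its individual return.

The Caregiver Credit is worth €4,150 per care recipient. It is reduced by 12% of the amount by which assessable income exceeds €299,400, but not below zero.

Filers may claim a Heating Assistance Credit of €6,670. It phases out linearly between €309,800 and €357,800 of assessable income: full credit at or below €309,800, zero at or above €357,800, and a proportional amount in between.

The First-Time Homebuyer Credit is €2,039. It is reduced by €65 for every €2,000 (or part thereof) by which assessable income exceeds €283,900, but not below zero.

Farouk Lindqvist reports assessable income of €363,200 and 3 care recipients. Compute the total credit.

€4,794

Caregiver Credit: base = 3 × €4,150 = €12,450. 12% of the €63,800 excess over €299,400 is €7,656; credit = €12,450 − €7,656 = €4,794.
Heating Assistance Credit: €363,200 is at or above €357,800, so the credit is €0.
First-Time Homebuyer Credit: income exceeds €283,900 by €79,300 → 40 increments × €65 = €2,600 ≥ base, so the credit is €0.
Total: €4,794 + €0 + €0 = €4,794.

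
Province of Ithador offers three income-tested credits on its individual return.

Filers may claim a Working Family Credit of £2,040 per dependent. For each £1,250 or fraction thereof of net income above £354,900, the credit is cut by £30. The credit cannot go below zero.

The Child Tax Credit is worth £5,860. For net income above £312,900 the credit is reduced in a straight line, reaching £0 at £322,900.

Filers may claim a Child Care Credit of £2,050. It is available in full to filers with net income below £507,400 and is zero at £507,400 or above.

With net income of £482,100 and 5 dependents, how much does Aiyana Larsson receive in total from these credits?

£9,190

Working Family Credit: base = 5 × £2,040 = £10,200. income exceeds £354,900 by £127,200, which is 102 full-or-partial £1,250 increments; reduction = 102 × £30 = £3,060, leaving £7,140.
Child Tax Credit: £482,100 is at or above £322,900, so the credit is £0.
Child Care Credit: £482,100 is below the £507,400 cutoff, so the full £2,050 applies.
Total: £7,140 + £0 + £2,050 = £9,190.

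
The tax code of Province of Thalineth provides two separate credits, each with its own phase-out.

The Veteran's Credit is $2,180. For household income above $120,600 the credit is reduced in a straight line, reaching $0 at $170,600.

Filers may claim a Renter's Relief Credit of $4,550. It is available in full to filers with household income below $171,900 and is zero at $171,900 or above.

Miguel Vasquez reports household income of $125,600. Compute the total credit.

$6,512

Veteran's Credit: $125,600 is $5,000 into a $50,000 phase-out range, leaving 45,000/50,000 of the credit: $2,180 × 45,000/50,000 = $1,962.
Renter's Relief Credit: $125,600 is below the $171,900 cutoff, so the full $4,550 applies.
Total: $1,962 + $4,550 = $6,512.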